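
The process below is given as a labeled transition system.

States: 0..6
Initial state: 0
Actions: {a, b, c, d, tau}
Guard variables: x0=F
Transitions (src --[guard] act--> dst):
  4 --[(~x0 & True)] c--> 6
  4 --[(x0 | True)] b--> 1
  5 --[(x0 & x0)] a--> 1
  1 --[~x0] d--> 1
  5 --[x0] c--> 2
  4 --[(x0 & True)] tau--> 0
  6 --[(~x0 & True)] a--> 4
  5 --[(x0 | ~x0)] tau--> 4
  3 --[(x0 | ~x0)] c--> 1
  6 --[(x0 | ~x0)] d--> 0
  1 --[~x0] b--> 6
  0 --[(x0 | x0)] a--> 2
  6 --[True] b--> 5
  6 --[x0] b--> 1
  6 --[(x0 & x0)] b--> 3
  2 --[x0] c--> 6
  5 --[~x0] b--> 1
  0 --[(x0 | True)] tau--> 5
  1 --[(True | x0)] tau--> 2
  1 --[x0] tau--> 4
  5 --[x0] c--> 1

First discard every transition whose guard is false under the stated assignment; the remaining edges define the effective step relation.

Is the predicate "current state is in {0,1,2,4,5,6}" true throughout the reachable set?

Allowed set {0,1,2,4,5,6}
Reachable = {0,1,2,4,5,6}
  0: ok
  1: ok
  2: ok
  4: ok
  5: ok
  6: ok

Answer: INVARIANT HOLDS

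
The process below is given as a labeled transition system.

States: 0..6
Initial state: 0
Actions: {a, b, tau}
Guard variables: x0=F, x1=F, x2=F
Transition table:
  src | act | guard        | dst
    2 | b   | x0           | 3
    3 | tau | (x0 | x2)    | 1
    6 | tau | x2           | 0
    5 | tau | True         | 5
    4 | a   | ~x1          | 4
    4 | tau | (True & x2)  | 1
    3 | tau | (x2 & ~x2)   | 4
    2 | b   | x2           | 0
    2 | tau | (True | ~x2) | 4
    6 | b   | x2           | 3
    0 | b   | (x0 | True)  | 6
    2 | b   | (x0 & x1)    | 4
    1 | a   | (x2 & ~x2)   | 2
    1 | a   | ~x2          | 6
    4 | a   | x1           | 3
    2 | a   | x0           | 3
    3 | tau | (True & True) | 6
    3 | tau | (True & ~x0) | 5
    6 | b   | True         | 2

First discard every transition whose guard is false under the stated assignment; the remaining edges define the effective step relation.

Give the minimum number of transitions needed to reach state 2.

Answer: 2

Analysis:
Breadth-first toward 2:
  L0 = {0}
  L1 = {6}
  L2 = {2}
first hit 2 at d=2 via b·b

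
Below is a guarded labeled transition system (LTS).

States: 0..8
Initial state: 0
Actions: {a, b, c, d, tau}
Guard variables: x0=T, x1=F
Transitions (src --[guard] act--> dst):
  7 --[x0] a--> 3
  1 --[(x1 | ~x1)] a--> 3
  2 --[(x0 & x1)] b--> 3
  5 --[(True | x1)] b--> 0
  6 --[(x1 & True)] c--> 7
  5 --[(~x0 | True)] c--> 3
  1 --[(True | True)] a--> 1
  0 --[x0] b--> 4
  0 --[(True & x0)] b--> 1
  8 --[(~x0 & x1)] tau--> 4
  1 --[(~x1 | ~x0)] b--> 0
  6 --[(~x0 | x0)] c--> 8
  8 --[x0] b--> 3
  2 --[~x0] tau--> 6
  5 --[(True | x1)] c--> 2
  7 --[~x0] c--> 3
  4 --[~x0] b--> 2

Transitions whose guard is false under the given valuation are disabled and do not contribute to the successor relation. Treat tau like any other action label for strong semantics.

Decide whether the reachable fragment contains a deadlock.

Answer: DEADLOCK at state 3

Analysis:
R = {0,1,3,4}
  0: b→1  b→4  [deg 2]
  1: a→1  a→3  b→0  [deg 3]
  3: ∅  [deadlock]
  4: ∅  [deadlock]
trace reaching 3: b·a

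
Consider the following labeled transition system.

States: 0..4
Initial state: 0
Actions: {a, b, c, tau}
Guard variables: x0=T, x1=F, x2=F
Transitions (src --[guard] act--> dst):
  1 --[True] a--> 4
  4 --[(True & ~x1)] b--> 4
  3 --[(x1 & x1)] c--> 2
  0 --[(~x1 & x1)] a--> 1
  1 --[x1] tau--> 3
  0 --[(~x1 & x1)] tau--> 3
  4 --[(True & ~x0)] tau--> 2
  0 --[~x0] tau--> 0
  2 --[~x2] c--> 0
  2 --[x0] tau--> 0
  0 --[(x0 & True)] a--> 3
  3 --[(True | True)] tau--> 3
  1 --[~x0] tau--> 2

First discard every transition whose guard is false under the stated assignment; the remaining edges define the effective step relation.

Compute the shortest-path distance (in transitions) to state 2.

Layered search for 2:
  Layer 0: {0}
  Layer 1: {3}
2 never appears.

Answer: UNREACHABLE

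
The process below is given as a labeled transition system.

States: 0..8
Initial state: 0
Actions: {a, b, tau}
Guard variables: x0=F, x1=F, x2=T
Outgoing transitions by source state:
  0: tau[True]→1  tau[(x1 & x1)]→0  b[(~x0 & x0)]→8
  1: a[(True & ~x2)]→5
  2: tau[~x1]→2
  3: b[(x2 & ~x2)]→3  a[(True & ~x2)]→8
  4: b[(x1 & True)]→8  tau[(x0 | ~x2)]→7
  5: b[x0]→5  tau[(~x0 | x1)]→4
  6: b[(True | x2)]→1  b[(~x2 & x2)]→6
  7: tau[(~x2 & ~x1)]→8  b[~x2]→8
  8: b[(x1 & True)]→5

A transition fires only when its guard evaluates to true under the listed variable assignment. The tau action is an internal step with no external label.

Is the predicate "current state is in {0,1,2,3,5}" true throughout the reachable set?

Safe = {0,1,2,3,5}
Reach set: {0,1}
  0: ok
  1: ok

Answer: INVARIANT HOLDS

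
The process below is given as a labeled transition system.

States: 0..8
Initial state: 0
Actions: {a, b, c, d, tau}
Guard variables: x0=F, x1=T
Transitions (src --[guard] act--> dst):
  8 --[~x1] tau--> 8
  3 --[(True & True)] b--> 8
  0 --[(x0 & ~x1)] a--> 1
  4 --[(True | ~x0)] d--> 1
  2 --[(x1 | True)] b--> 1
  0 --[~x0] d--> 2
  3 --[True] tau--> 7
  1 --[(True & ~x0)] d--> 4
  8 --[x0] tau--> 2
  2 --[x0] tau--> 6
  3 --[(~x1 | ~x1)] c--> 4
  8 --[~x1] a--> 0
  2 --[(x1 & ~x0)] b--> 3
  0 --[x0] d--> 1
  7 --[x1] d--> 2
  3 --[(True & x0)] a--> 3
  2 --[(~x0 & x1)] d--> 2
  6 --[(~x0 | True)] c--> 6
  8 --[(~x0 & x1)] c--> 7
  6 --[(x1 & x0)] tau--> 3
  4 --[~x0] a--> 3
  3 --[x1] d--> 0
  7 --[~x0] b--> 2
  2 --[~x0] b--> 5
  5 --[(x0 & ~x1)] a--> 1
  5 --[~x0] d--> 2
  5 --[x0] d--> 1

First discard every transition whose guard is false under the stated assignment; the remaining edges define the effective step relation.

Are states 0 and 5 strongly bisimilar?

Bisimulation quotient by refinement:
  π0 = {{0,1,2,3,4,5,6,7,8}}
  π1 = {{0,1,5},{2,7},{3},{4},{6,8}}
  π2 = {{0,5},{1},{2},{3},{4},{6},{7},{8}}
Fixed point at round 3; 8 class(es).
class of 0: {0,5}; class of 5: {0,5}

Answer: BISIMILAR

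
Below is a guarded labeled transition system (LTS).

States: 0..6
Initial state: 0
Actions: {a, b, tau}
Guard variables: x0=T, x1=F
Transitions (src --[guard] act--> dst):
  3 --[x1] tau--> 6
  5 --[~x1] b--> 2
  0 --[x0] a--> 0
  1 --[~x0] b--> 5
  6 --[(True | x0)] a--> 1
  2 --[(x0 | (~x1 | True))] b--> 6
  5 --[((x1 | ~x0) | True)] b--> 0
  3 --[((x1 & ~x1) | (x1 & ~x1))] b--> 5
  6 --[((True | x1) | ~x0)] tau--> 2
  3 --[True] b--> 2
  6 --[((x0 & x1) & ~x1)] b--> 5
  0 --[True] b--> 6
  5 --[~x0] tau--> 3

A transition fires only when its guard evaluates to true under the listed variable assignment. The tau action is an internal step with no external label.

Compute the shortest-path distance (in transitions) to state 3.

Layered search for 3:
  L0 = {0}
  L1 = {6}
  L2 = {1,2}
3 never appears.

Answer: UNREACHABLE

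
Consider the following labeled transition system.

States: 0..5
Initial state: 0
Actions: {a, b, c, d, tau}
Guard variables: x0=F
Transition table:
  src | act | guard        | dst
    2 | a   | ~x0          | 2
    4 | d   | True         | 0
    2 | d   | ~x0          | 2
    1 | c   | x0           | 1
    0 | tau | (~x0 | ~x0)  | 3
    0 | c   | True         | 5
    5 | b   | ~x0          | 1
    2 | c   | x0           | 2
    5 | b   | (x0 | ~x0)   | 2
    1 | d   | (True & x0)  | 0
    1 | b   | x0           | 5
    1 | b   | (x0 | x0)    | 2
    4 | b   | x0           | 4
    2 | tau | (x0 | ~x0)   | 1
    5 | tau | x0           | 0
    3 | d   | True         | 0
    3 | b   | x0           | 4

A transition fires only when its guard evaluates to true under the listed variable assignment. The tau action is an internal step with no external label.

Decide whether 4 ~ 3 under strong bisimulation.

Answer: BISIMILAR

Working:
Refine partition for ~:
  P[0] = {{0,1,2,3,4,5}}
  P[1] = {{0},{1},{2},{3,4},{5}}
5 equivalence class(es) (converged in 2)
4∈{3,4}, 3∈{3,4}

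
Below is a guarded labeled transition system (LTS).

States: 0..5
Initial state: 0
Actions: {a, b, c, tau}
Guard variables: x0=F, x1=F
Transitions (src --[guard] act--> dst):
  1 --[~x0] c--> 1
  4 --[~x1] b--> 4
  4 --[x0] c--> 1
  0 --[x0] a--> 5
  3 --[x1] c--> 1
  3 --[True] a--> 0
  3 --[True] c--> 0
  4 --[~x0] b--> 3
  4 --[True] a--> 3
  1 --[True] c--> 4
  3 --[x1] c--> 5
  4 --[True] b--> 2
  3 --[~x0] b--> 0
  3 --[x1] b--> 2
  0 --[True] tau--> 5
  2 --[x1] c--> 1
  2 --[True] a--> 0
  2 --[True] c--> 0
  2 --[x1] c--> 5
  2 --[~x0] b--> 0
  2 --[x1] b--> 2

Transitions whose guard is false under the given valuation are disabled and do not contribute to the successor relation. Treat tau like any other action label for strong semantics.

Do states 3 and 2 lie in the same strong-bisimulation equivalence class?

Compute ~ classes (split until stable):
  π0 = {{0,1,2,3,4,5}}
  π1 = {{0},{1},{2,3},{4},{5}}
Fixed point at round 2; 5 class(es).
class of 3: {2,3}; class of 2: {2,3}

Answer: BISIMILAR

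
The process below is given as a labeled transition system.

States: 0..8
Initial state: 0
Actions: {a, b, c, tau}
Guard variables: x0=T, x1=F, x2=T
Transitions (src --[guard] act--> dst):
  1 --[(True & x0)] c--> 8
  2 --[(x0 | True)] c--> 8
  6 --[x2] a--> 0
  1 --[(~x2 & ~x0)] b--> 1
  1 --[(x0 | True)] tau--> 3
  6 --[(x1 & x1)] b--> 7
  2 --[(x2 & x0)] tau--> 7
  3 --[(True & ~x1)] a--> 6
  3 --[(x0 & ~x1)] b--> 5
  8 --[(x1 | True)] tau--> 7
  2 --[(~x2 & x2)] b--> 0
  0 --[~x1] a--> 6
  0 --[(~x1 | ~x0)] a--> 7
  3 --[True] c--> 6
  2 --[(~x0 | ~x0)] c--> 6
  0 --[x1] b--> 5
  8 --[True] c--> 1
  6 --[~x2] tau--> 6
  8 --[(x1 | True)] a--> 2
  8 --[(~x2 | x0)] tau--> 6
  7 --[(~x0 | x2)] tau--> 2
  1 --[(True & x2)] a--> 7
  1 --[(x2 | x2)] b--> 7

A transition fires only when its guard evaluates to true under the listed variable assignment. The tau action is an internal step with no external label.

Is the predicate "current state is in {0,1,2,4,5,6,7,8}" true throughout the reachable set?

Answer: INVARIANT VIOLATED at state 3

Analysis:
Allowed set {0,1,2,4,5,6,7,8}
Reach set: {0,1,2,3,5,6,7,8}
  0: ok
  1: ok
  2: ok
  3: VIOLATES
  5: ok
  6: ok
  7: ok
  8: ok
reach 3 via a·tau·c·c·tau — violates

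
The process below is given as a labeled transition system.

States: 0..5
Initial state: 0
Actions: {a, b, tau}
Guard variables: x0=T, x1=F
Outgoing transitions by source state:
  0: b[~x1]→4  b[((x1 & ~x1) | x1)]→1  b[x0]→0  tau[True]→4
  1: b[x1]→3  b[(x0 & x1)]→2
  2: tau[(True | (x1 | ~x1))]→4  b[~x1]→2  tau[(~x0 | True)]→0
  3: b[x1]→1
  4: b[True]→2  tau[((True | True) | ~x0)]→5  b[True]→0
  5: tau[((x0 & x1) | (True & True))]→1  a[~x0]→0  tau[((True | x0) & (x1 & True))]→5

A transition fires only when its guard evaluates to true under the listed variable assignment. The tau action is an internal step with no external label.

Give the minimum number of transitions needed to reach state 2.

BFS to 2:
  L0 = {0}
  L1 = {4}
  L2 = {2,5}
first hit 2 at d=2 via b·b

Answer: 2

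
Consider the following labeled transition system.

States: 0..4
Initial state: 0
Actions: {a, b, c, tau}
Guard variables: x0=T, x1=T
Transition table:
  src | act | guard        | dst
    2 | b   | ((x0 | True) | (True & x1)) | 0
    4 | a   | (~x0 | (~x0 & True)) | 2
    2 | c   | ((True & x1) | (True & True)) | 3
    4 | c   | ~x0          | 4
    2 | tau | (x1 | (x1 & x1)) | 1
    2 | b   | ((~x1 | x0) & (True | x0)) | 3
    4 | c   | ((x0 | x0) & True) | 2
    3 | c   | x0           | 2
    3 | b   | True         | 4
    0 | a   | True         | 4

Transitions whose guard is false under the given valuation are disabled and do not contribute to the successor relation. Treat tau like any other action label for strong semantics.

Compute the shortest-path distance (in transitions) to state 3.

Layered search for 3:
  L0 = {0}
  L1 = {4}
  L2 = {2}
  L3 = {1,3}
3 enters at depth 3; path a·c·b

Answer: 3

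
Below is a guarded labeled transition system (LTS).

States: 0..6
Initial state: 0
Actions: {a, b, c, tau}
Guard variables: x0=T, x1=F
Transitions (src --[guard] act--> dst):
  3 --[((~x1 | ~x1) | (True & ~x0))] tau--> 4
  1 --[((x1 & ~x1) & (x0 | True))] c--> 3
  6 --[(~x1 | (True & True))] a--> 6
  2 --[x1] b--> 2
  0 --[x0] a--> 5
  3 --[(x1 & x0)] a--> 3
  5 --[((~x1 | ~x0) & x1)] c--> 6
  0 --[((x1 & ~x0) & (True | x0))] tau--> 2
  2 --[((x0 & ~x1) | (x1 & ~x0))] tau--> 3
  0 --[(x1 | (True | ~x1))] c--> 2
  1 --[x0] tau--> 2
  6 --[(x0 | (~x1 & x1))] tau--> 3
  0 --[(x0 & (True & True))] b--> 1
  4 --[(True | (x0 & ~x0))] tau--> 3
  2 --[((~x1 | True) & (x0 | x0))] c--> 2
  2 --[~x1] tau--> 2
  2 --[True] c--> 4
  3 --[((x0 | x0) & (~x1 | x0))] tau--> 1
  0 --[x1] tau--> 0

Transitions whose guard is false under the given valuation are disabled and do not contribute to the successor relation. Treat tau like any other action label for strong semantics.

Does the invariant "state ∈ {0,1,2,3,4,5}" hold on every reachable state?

Answer: INVARIANT HOLDS

Analysis:
Inv-set: {0,1,2,3,4,5}
R = {0,1,2,3,4,5}
  0: ✓
  1: ✓
  2: ✓
  3: ✓
  4: ✓
  5: ✓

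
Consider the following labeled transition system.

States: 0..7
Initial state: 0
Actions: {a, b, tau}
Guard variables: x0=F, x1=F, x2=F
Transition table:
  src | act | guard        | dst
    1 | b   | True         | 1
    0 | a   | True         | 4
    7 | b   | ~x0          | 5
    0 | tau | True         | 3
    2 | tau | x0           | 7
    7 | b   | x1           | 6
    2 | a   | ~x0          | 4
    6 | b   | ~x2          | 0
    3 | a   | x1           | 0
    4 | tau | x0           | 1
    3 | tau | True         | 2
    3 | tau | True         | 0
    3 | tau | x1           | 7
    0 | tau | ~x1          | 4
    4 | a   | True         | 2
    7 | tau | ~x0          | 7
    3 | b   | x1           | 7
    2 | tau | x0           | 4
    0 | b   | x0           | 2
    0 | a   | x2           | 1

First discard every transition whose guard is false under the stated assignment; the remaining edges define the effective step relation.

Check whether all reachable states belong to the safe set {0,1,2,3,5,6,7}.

Answer: INVARIANT VIOLATED at state 4

Trace:
Safe = {0,1,2,3,5,6,7}
R = {0,2,3,4}
  0: safe
  2: safe
  3: safe
  4: ✗ unsafe
counterexample path to 4: a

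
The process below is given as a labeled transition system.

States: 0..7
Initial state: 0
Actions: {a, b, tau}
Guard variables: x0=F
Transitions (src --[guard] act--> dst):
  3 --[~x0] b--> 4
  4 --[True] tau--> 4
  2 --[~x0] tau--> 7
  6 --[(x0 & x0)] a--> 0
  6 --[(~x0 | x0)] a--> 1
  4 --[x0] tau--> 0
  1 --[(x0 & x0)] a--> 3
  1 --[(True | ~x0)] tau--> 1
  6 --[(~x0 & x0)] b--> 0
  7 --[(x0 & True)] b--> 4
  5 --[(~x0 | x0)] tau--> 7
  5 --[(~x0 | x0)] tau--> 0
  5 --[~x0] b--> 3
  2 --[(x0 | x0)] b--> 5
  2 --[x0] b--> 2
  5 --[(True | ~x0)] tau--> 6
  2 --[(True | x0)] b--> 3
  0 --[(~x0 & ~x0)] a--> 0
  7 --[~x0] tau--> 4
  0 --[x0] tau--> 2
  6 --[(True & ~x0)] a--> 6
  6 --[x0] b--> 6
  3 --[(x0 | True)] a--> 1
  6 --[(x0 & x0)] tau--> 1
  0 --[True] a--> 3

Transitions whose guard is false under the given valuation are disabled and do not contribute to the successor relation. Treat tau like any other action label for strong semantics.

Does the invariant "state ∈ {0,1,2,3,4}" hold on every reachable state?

Answer: INVARIANT HOLDS

Working:
Safe = {0,1,2,3,4}
R = {0,1,3,4}
  0: safe
  1: safe
  3: safe
  4: safe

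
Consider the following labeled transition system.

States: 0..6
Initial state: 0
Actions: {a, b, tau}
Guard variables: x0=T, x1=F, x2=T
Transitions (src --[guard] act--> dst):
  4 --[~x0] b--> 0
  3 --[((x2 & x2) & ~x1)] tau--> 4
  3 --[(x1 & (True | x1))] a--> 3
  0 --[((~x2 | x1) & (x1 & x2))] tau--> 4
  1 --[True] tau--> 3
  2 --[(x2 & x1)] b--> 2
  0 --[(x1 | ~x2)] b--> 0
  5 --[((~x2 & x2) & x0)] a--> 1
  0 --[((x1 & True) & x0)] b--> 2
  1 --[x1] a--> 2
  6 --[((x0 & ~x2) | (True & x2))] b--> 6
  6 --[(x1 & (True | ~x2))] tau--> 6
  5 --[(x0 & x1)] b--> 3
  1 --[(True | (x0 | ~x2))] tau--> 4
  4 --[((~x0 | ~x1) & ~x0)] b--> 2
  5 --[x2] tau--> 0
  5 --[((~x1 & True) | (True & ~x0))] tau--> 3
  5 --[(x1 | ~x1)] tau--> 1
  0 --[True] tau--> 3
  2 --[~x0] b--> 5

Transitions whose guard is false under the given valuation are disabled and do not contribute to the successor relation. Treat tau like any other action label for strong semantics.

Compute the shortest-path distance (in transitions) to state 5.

BFS to 5:
  depth 0: {0}
  depth 1: {3}
  depth 2: {4}
5 never appears.

Answer: UNREACHABLE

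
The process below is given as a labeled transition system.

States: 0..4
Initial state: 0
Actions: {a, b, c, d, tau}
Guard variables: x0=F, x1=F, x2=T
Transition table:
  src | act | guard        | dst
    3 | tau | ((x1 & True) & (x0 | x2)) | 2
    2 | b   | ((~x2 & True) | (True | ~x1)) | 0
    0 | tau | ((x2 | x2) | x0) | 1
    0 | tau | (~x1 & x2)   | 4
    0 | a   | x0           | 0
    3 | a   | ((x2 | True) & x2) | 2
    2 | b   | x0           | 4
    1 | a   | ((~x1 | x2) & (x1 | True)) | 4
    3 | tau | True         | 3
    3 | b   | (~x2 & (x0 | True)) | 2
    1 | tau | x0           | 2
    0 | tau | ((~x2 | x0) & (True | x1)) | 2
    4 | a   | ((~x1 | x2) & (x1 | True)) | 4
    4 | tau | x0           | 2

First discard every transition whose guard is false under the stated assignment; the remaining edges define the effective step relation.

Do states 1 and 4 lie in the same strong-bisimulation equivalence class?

Answer: BISIMILAR

Analysis:
Refine partition for ~:
  π0 = {{0,1,2,3,4}}
  π1 = {{0},{1,4},{2},{3}}
Fixed point at round 2; 4 class(es).
class of 1: {1,4}; class of 4: {1,4}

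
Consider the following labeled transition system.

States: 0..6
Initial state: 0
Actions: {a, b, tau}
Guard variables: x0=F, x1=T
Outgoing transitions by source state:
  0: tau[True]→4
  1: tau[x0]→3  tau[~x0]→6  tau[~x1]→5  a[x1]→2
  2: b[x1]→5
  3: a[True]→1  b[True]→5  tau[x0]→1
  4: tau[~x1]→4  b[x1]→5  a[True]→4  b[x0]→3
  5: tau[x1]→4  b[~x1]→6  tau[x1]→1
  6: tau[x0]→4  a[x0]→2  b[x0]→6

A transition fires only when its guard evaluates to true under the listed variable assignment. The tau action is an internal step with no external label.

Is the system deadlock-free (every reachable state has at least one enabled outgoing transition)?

R = {0,1,2,4,5,6}
  0: tau→4  [1 exit(s)]
  1: a→2  tau→6  [2 exit(s)]
  2: b→5  [1 exit(s)]
  4: a→4  b→5  [2 exit(s)]
  5: tau→1  tau→4  [2 exit(s)]
  6: ∅  [no exit]
witness 6: tau·b·tau·tau

Answer: DEADLOCK at state 6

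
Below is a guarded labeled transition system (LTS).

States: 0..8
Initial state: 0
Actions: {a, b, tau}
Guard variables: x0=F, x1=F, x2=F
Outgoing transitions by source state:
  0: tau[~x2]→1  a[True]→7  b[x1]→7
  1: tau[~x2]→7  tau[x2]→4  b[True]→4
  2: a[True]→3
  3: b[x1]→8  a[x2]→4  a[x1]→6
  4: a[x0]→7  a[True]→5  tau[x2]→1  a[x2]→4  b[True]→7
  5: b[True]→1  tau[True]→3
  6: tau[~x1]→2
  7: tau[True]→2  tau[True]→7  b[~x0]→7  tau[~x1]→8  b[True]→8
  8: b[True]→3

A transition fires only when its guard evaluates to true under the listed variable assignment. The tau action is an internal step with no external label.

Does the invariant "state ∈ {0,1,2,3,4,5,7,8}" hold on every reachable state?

Safe = {0,1,2,3,4,5,7,8}
Reach set: {0,1,2,3,4,5,7,8}
  0: ok
  1: ok
  2: ok
  3: ok
  4: ok
  5: ok
  7: ok
  8: ok

Answer: INVARIANT HOLDS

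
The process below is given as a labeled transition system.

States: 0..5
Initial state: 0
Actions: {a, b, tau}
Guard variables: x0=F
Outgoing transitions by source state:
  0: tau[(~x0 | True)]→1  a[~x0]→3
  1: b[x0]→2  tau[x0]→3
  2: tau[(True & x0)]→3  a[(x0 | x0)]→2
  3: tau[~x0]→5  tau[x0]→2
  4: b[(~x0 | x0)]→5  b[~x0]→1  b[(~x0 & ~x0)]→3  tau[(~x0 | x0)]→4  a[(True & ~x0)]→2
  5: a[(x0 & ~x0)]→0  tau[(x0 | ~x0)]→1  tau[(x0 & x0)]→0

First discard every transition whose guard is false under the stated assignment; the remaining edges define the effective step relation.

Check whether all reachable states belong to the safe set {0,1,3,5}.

Inv-set: {0,1,3,5}
Reachable = {0,1,3,5}
  0: ✓
  1: ✓
  3: ✓
  5: ✓

Answer: INVARIANT HOLDS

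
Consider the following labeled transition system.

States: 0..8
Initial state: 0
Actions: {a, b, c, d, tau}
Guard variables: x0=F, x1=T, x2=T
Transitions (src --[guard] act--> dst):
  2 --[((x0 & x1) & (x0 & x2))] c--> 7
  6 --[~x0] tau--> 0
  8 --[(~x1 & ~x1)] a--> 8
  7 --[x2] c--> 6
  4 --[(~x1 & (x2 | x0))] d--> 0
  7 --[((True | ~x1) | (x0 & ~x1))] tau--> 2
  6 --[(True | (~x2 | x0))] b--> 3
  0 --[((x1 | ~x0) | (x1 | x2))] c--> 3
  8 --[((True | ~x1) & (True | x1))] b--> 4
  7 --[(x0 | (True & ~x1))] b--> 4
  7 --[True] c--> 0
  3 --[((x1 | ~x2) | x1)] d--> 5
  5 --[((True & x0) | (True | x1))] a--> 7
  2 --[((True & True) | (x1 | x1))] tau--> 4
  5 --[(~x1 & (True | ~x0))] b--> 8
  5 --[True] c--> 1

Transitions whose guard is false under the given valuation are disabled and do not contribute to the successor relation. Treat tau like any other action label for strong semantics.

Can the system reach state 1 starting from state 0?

Guard filter leaves 11 enabled edge(s).
Layer 0: {0}
Layer 1: {3}  cumulative {0,3}
Layer 2: {5}  cumulative {0,3,5}
Layer 3: {1,7}  cumulative {0,1,3,5,7}
Layer 4: {2,6}  cumulative {0,1,2,3,5,6,7}
Layer 5: {4}  cumulative {0,1,2,3,4,5,6,7}
Reachable = {0,1,2,3,4,5,6,7}
trace reaching 1: c·d·c

Answer: REACHABLE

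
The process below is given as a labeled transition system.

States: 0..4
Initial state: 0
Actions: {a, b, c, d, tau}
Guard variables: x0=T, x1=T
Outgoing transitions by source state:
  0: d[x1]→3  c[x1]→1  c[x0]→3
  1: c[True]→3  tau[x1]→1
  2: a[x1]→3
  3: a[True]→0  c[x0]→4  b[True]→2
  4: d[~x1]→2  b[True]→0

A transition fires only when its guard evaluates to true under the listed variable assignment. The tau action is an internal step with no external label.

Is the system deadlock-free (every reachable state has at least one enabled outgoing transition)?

Reach set: {0,1,2,3,4}
  0: c→1  c→3  d→3  [3 out]
  1: c→3  tau→1  [2 out]
  2: a→3  [1 out]
  3: a→0  b→2  c→4  [3 out]
  4: b→0  [1 out]

Answer: DEADLOCK-FREE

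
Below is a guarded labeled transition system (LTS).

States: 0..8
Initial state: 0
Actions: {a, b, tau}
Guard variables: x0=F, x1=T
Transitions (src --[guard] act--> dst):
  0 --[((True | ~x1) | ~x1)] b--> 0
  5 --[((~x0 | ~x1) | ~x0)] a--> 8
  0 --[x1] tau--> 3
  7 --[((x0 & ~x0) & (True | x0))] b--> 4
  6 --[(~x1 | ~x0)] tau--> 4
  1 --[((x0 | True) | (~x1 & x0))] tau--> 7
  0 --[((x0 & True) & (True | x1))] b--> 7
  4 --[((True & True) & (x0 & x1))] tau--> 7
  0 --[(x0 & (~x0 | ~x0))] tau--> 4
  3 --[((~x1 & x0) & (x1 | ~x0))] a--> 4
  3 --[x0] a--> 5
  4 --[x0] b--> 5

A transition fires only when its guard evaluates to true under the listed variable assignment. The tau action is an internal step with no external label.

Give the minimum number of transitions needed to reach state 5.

Answer: UNREACHABLE

Trace:
Breadth-first toward 5:
  L0 = {0}
  L1 = {3}
5 never appears.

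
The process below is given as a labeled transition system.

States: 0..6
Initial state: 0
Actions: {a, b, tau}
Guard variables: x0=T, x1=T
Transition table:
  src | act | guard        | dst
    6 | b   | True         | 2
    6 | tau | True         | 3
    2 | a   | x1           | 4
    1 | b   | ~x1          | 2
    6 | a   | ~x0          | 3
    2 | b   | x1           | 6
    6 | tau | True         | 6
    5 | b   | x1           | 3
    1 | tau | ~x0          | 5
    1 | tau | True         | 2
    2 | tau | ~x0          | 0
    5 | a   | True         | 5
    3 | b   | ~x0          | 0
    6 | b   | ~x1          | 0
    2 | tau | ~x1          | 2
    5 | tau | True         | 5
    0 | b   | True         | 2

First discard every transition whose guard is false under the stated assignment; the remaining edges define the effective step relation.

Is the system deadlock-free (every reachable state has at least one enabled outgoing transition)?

Reach set: {0,2,3,4,6}
  0: b→2  [1 out]
  2: a→4  b→6  [2 out]
  3: ∅  [no exit]
  4: ∅  [no exit]
  6: b→2  tau→3  tau→6  [3 out]
witness 3: b·b·tau

Answer: DEADLOCK at state 3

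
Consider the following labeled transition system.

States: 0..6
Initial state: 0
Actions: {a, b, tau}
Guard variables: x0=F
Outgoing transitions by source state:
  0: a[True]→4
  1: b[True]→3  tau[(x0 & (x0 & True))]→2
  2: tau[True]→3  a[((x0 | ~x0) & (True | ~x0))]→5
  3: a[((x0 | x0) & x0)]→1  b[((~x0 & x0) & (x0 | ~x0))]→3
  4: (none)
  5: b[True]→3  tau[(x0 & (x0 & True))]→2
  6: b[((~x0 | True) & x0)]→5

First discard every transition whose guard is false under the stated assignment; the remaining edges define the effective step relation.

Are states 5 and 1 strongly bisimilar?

Bisimulation quotient by refinement:
  P[0] = {{0,1,2,3,4,5,6}}
  P[1] = {{0},{1,5},{2},{3,4,6}}
stable after 2 split(s): 4 block(s)
class of 5: {1,5}; class of 1: {1,5}

Answer: BISIMILAR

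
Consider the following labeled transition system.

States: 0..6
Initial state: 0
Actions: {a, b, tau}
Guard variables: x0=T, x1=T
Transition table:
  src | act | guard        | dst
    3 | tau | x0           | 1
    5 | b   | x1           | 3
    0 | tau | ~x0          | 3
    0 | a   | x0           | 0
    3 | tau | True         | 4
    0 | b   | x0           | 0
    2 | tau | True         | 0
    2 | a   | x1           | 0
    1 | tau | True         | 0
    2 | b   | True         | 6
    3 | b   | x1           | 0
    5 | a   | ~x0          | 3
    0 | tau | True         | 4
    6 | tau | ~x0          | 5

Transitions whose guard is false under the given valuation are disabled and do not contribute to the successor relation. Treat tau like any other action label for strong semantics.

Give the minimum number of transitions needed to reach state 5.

Breadth-first toward 5:
  L0 = {0}
  L1 = {4}
5 never appears.

Answer: UNREACHABLE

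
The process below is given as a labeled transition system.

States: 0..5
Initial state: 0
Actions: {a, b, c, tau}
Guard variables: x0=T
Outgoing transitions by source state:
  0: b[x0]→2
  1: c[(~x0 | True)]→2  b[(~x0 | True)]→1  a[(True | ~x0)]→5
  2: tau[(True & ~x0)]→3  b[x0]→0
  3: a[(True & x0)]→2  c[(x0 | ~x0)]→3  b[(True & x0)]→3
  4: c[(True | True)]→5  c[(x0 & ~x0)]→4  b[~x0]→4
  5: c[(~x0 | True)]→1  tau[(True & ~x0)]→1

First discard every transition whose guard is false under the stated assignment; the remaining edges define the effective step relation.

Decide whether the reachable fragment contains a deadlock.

R = {0,2}
  0: b→2  [1 out]
  2: b→0  [1 out]

Answer: DEADLOCK-FREE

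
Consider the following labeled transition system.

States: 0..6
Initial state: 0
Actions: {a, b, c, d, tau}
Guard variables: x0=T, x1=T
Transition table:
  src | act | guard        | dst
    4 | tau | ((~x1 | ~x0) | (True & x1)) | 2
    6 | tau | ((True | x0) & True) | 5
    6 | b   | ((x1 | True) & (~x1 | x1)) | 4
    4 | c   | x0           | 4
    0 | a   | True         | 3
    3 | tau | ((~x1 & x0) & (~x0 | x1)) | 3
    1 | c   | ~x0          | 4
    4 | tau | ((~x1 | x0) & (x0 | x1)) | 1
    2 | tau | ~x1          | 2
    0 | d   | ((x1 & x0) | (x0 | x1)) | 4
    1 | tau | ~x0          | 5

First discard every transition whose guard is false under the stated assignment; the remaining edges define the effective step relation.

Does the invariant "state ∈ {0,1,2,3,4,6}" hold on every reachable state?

Allowed set {0,1,2,3,4,6}
Reach set: {0,1,2,3,4}
  0: ok
  1: ok
  2: ok
  3: ok
  4: ok

Answer: INVARIANT HOLDS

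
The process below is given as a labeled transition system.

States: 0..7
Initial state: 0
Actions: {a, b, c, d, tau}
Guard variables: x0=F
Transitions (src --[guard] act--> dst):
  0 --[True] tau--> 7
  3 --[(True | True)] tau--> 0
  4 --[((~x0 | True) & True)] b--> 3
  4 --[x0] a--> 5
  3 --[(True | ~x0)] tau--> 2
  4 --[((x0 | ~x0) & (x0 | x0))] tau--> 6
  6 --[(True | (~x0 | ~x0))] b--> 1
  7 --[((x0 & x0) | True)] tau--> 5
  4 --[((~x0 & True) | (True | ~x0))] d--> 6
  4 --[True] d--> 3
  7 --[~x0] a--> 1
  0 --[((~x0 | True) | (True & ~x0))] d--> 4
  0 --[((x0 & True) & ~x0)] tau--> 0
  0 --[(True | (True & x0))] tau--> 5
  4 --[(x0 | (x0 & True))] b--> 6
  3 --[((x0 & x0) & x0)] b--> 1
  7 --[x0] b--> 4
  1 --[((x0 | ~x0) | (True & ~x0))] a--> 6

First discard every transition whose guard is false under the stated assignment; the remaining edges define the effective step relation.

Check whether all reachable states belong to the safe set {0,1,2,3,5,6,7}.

Answer: INVARIANT VIOLATED at state 4

Working:
Safe = {0,1,2,3,5,6,7}
Reach set: {0,1,2,3,4,5,6,7}
  0: ✓
  1: ✓
  2: ✓
  3: ✓
  4: ✗ unsafe
  5: ✓
  6: ✓
  7: ✓
reach 4 via d — violates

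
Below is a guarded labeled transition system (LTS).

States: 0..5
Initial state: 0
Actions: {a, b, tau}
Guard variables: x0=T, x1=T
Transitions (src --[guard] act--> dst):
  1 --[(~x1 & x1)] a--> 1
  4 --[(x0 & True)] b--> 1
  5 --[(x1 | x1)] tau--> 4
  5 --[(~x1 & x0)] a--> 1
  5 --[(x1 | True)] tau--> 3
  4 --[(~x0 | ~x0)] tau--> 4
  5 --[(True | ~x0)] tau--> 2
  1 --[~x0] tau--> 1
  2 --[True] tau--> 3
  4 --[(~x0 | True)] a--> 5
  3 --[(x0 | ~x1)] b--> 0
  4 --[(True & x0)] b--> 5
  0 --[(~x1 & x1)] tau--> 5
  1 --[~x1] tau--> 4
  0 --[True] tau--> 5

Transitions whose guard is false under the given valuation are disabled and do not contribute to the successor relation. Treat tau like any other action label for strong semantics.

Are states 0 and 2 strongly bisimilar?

Answer: NOT BISIMILAR

Analysis:
Bisimulation quotient by refinement:
  P[0] = {{0,1,2,3,4,5}}
  P[1] = {{0,2,5},{1},{3},{4}}
  P[2] = {{0},{1},{2},{3},{4},{5}}
Fixed point at round 3; 6 class(es).
0∈{0}, 2∈{2}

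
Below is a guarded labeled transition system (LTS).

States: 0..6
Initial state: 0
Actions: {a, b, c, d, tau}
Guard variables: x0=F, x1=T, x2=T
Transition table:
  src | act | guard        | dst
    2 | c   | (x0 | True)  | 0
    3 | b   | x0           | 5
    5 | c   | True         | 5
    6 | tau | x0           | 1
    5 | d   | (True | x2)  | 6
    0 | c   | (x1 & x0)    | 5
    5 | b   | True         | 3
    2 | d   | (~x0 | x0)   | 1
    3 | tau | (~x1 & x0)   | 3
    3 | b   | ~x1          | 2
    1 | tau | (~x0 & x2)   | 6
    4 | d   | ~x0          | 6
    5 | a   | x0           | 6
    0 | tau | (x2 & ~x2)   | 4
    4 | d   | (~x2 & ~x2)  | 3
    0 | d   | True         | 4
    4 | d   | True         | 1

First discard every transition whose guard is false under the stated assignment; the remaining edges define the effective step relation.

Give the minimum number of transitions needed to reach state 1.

Answer: 2

Trace:
Breadth-first toward 1:
  L0 = {0}
  L1 = {4}
  L2 = {1,6}
first hit 1 at d=2 via d·d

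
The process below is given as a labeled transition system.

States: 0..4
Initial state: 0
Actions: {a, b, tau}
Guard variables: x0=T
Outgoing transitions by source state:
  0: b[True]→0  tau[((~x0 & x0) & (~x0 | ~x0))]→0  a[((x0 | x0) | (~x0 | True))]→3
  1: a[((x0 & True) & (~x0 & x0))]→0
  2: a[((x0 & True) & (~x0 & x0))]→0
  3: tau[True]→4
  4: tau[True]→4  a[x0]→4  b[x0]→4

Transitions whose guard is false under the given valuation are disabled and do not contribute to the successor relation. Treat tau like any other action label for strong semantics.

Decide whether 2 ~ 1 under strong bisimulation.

Answer: BISIMILAR

Analysis:
Compute ~ classes (split until stable):
  round 0: {{0,1,2,3,4}}
  round 1: {{0},{1,2},{3},{4}}
stable after 2 split(s): 4 block(s)
[2]={1,2}  [1]={1,2}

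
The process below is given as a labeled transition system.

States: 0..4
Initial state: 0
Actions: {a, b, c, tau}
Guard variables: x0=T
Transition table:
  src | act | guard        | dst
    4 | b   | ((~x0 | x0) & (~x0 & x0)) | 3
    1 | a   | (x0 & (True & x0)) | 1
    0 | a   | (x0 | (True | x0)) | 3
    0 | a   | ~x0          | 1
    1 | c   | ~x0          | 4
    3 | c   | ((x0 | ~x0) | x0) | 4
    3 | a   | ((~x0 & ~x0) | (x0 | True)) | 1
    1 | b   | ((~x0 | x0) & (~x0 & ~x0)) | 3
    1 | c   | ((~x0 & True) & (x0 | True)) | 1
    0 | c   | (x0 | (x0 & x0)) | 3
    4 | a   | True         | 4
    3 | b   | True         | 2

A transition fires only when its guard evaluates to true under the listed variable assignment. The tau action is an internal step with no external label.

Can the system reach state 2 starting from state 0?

Answer: REACHABLE

Working:
Guard filter leaves 7 enabled edge(s).
depth 0: {0}
depth 1: {3}  total {0,3}
depth 2: {1,2,4}  total {0,1,2,3,4}
Reach set: {0,1,2,3,4}
witness 2: a·b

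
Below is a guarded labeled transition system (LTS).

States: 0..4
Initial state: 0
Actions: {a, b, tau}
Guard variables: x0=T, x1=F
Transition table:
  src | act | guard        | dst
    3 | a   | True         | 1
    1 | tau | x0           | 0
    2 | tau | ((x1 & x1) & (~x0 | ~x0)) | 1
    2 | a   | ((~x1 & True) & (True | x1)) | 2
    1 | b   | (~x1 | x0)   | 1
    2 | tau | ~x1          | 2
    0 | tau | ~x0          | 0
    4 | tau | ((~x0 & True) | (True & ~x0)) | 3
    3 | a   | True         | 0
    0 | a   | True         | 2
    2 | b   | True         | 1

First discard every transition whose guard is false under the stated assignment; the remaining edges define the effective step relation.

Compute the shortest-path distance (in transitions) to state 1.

Answer: 2

Analysis:
Layered search for 1:
  Layer 0: {0}
  Layer 1: {2}
  Layer 2: {1}
depth(1)=2, e.g. a·b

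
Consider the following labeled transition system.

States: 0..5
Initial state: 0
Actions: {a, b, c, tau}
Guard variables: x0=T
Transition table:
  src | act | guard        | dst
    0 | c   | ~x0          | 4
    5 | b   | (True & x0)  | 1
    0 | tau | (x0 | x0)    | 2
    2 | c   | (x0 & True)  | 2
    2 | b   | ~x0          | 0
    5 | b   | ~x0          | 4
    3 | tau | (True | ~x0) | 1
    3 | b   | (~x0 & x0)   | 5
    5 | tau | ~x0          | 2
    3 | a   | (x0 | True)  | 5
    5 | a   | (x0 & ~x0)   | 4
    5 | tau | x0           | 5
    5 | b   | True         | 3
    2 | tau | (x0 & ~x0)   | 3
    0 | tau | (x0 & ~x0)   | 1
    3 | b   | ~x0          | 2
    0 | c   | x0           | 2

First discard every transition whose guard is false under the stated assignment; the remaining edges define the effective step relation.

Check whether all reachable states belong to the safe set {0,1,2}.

Inv-set: {0,1,2}
Reach set: {0,2}
  0: ✓
  2: ✓

Answer: INVARIANT HOLDS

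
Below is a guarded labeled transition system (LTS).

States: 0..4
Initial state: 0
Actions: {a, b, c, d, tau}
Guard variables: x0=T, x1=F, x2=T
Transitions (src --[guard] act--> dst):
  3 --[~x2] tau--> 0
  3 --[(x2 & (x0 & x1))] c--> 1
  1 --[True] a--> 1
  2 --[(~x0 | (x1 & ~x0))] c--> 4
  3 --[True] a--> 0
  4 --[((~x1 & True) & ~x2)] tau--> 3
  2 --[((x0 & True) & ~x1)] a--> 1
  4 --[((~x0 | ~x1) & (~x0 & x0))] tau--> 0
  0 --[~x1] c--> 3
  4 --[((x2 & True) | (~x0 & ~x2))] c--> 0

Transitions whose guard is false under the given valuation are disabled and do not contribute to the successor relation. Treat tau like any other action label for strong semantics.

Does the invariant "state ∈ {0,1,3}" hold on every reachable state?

Answer: INVARIANT HOLDS

Analysis:
Safe = {0,1,3}
Reach set: {0,3}
  0: ✓
  3: ✓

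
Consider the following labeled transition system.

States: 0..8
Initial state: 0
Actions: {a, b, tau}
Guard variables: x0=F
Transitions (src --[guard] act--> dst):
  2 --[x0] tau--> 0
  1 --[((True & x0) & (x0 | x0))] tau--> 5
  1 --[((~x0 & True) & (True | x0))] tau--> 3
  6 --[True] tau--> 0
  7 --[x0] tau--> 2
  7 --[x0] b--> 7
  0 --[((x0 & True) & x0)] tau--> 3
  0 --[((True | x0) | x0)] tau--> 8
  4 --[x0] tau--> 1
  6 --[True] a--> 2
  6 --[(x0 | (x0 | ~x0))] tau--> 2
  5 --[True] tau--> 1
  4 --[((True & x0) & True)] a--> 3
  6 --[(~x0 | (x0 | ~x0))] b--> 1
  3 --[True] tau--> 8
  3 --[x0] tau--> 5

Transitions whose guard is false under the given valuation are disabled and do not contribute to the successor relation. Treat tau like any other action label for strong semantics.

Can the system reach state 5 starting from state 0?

Answer: UNREACHABLE

Trace:
Guard filter leaves 8 enabled edge(s).
Layer 0: {0}
Layer 1: {8}  total {0,8}
Reach set: {0,8}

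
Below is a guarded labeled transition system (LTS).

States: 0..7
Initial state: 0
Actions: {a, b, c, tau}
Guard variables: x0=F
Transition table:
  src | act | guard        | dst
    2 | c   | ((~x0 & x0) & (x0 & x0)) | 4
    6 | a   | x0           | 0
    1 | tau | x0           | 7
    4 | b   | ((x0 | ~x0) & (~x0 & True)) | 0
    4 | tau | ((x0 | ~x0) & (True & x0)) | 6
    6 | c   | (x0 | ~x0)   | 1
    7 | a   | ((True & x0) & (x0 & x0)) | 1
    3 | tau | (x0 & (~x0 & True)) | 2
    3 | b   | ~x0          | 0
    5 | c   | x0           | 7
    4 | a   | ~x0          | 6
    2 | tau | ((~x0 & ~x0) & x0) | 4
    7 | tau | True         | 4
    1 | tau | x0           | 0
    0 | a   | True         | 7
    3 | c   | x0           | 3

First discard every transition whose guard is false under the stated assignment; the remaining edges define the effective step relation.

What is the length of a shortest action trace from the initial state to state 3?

Answer: UNREACHABLE

Trace:
Breadth-first toward 3:
  L0 = {0}
  L1 = {7}
  L2 = {4}
  L3 = {6}
  L4 = {1}
3 never appears.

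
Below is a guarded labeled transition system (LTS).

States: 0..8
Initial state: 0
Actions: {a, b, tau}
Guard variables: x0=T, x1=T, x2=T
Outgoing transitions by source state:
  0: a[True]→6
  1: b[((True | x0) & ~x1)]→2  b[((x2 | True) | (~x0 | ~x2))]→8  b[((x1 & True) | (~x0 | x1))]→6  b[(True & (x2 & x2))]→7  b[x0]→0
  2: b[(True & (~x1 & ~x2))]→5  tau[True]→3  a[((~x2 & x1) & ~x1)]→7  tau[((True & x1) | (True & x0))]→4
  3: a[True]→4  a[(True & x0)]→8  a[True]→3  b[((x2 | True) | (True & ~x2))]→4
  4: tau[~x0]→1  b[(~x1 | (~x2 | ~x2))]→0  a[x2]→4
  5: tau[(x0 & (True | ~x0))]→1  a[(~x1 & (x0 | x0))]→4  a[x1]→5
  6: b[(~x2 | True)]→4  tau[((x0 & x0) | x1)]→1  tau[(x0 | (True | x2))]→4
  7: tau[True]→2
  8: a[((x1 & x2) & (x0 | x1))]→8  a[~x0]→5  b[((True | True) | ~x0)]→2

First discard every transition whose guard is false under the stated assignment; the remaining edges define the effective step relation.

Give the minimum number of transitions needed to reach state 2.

BFS to 2:
  depth 0: {0}
  depth 1: {6}
  depth 2: {1,4}
  depth 3: {7,8}
  depth 4: {2}
first hit 2 at d=4 via a·tau·b·tau

Answer: 4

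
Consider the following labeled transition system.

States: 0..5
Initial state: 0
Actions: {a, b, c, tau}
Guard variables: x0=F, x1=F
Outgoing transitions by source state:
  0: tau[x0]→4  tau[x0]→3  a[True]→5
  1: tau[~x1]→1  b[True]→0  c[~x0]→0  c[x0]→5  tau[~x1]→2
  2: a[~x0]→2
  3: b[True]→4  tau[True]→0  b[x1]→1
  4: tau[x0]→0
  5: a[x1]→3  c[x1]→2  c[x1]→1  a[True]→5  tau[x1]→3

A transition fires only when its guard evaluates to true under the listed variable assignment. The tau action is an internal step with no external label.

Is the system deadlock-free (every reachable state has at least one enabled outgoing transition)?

Reachable = {0,5}
  0: a→5  [deg 1]
  5: a→5  [deg 1]

Answer: DEADLOCK-FREE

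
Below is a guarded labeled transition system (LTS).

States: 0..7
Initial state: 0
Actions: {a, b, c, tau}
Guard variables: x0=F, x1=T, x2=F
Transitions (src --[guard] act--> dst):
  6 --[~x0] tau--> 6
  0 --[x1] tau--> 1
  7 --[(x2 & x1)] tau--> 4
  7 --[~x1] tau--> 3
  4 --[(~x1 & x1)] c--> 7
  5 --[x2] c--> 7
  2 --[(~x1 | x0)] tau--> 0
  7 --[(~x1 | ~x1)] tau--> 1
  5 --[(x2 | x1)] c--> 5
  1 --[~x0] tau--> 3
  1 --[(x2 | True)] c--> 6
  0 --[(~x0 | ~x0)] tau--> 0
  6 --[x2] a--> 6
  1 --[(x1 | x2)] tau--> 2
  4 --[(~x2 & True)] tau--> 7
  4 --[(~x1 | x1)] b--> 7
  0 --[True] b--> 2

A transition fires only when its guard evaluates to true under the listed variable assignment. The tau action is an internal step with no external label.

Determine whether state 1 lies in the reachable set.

Answer: REACHABLE

Working:
10 transition(s) survive guard evaluation.
depth 0: {0}
depth 1: {1,2}  cumulative {0,1,2}
depth 2: {3,6}  cumulative {0,1,2,3,6}
Reach set: {0,1,2,3,6}
witness 1: tau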